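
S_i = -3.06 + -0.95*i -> [-3.06, -4.01, -4.96, -5.91, -6.86]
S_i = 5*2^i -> [5, 10, 20, 40, 80]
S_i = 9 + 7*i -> [9, 16, 23, 30, 37]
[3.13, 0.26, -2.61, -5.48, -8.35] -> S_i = 3.13 + -2.87*i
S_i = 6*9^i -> [6, 54, 486, 4374, 39366]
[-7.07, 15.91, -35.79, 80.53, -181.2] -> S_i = -7.07*(-2.25)^i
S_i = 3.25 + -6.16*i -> [3.25, -2.91, -9.07, -15.23, -21.39]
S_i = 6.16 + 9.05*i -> [6.16, 15.21, 24.26, 33.31, 42.36]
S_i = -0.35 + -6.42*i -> [-0.35, -6.77, -13.19, -19.61, -26.03]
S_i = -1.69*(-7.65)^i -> [-1.69, 12.93, -98.9, 756.61, -5788.05]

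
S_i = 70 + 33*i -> [70, 103, 136, 169, 202]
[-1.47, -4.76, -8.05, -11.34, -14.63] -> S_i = -1.47 + -3.29*i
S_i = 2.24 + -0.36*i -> [2.24, 1.88, 1.52, 1.16, 0.8]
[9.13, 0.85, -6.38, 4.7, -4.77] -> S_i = Random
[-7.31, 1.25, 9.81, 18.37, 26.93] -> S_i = -7.31 + 8.56*i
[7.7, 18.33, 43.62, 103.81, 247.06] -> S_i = 7.70*2.38^i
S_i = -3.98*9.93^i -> [-3.98, -39.52, -392.45, -3897.0, -38697.25]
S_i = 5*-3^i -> [5, -15, 45, -135, 405]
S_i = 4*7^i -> [4, 28, 196, 1372, 9604]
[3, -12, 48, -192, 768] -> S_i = 3*-4^i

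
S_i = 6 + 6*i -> [6, 12, 18, 24, 30]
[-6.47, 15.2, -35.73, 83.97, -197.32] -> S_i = -6.47*(-2.35)^i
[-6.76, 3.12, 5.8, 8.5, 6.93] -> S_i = Random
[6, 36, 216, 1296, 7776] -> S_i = 6*6^i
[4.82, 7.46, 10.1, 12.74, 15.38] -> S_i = 4.82 + 2.64*i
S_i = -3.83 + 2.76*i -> [-3.83, -1.07, 1.69, 4.45, 7.21]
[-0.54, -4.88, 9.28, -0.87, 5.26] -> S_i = Random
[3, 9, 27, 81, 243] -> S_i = 3*3^i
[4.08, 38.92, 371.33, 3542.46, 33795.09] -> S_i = 4.08*9.54^i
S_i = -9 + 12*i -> [-9, 3, 15, 27, 39]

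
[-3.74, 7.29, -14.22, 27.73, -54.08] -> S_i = -3.74*(-1.95)^i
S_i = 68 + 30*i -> [68, 98, 128, 158, 188]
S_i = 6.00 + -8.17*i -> [6.0, -2.17, -10.34, -18.51, -26.68]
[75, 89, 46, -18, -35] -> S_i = Random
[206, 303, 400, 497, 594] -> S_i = 206 + 97*i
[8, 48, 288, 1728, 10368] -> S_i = 8*6^i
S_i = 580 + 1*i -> [580, 581, 582, 583, 584]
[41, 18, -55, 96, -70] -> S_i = Random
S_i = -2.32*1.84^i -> [-2.32, -4.27, -7.85, -14.45, -26.59]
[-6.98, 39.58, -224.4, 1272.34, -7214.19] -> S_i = -6.98*(-5.67)^i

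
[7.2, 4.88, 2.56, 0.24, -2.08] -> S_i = 7.20 + -2.32*i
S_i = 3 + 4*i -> [3, 7, 11, 15, 19]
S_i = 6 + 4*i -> [6, 10, 14, 18, 22]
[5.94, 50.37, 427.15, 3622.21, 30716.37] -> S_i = 5.94*8.48^i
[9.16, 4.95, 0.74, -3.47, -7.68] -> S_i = 9.16 + -4.21*i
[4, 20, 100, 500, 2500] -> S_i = 4*5^i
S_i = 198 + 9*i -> [198, 207, 216, 225, 234]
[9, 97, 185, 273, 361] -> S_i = 9 + 88*i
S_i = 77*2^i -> [77, 154, 308, 616, 1232]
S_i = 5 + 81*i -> [5, 86, 167, 248, 329]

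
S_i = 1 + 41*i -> [1, 42, 83, 124, 165]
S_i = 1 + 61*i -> [1, 62, 123, 184, 245]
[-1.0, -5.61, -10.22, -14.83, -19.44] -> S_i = -1.00 + -4.61*i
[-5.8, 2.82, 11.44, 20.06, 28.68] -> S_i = -5.80 + 8.62*i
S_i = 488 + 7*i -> [488, 495, 502, 509, 516]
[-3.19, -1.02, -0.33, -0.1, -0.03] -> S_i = -3.19*0.32^i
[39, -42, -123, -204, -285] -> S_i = 39 + -81*i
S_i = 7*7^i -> [7, 49, 343, 2401, 16807]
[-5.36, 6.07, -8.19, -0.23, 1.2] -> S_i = Random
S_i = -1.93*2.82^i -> [-1.93, -5.44, -15.35, -43.28, -122.05]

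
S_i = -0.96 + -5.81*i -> [-0.96, -6.77, -12.58, -18.39, -24.2]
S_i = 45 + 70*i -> [45, 115, 185, 255, 325]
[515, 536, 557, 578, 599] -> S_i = 515 + 21*i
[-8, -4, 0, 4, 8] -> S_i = -8 + 4*i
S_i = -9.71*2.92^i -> [-9.71, -28.35, -82.79, -241.75, -705.91]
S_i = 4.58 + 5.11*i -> [4.58, 9.69, 14.8, 19.91, 25.02]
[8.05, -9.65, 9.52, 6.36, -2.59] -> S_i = Random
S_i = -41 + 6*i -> [-41, -35, -29, -23, -17]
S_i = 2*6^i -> [2, 12, 72, 432, 2592]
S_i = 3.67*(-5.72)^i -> [3.67, -20.99, 120.08, -686.84, 3928.71]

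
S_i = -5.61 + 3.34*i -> [-5.61, -2.27, 1.07, 4.41, 7.75]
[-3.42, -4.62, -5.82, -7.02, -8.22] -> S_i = -3.42 + -1.20*i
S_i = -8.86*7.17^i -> [-8.86, -63.53, -455.48, -3265.81, -23415.87]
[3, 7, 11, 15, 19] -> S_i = 3 + 4*i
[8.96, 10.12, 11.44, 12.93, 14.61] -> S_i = 8.96*1.13^i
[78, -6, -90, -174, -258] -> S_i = 78 + -84*i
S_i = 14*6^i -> [14, 84, 504, 3024, 18144]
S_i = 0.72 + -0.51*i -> [0.72, 0.21, -0.3, -0.81, -1.32]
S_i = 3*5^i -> [3, 15, 75, 375, 1875]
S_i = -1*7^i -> [-1, -7, -49, -343, -2401]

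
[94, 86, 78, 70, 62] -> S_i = 94 + -8*i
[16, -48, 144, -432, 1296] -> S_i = 16*-3^i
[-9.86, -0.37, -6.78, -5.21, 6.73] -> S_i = Random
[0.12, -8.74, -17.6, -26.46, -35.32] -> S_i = 0.12 + -8.86*i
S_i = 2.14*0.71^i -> [2.14, 1.52, 1.08, 0.77, 0.54]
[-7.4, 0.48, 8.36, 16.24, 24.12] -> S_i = -7.40 + 7.88*i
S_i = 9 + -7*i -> [9, 2, -5, -12, -19]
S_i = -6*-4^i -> [-6, 24, -96, 384, -1536]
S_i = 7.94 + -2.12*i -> [7.94, 5.82, 3.7, 1.58, -0.54]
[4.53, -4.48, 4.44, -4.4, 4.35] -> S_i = 4.53*(-0.99)^i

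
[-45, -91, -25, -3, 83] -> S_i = Random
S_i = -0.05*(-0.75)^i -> [-0.05, 0.04, -0.03, 0.02, -0.02]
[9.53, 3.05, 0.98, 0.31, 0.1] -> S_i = 9.53*0.32^i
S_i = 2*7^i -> [2, 14, 98, 686, 4802]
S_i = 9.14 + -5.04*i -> [9.14, 4.1, -0.94, -5.98, -11.02]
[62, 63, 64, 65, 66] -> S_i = 62 + 1*i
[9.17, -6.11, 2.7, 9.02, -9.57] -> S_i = Random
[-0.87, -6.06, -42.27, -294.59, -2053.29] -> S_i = -0.87*6.97^i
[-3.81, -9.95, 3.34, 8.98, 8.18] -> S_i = Random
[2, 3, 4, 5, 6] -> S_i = 2 + 1*i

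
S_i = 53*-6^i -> [53, -318, 1908, -11448, 68688]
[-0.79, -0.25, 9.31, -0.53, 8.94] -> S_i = Random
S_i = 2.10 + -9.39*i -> [2.1, -7.29, -16.68, -26.07, -35.46]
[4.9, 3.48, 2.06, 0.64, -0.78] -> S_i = 4.90 + -1.42*i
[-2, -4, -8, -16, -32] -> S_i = -2*2^i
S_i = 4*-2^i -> [4, -8, 16, -32, 64]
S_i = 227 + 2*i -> [227, 229, 231, 233, 235]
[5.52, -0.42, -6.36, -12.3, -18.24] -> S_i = 5.52 + -5.94*i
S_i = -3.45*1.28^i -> [-3.45, -4.42, -5.65, -7.24, -9.26]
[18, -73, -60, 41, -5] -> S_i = Random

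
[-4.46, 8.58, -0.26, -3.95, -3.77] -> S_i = Random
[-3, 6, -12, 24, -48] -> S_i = -3*-2^i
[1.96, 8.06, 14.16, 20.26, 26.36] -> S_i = 1.96 + 6.10*i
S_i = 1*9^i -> [1, 9, 81, 729, 6561]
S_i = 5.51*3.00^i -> [5.51, 16.53, 49.59, 148.77, 446.31]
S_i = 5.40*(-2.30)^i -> [5.4, -12.42, 28.57, -65.7, 151.11]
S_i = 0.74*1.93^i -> [0.74, 1.43, 2.76, 5.32, 10.27]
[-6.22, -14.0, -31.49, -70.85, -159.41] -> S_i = -6.22*2.25^i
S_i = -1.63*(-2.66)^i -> [-1.63, 4.34, -11.53, 30.68, -81.6]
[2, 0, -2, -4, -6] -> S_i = 2 + -2*i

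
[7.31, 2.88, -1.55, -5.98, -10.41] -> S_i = 7.31 + -4.43*i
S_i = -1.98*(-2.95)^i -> [-1.98, 5.84, -17.23, 50.83, -149.95]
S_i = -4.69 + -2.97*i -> [-4.69, -7.66, -10.63, -13.6, -16.57]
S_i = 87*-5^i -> [87, -435, 2175, -10875, 54375]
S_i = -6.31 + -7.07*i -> [-6.31, -13.38, -20.45, -27.52, -34.59]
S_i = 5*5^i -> [5, 25, 125, 625, 3125]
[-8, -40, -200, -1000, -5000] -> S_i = -8*5^i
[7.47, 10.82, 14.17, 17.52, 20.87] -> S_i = 7.47 + 3.35*i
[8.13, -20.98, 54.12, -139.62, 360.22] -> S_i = 8.13*(-2.58)^i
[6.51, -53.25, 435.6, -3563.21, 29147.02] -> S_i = 6.51*(-8.18)^i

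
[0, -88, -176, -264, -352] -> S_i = 0 + -88*i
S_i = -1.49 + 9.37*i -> [-1.49, 7.88, 17.25, 26.62, 35.99]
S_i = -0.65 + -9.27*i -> [-0.65, -9.92, -19.19, -28.46, -37.73]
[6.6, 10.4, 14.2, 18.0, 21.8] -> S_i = 6.60 + 3.80*i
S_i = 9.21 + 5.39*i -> [9.21, 14.6, 19.99, 25.38, 30.77]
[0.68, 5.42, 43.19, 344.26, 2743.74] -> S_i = 0.68*7.97^i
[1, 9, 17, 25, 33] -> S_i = 1 + 8*i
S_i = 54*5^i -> [54, 270, 1350, 6750, 33750]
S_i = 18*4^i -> [18, 72, 288, 1152, 4608]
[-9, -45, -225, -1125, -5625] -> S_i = -9*5^i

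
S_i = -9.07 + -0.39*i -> [-9.07, -9.46, -9.85, -10.24, -10.63]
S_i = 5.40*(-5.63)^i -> [5.4, -30.4, 171.16, -963.65, 5425.34]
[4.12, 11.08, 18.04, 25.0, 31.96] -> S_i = 4.12 + 6.96*i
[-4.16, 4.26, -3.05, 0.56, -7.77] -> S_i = Random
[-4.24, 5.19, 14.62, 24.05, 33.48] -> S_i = -4.24 + 9.43*i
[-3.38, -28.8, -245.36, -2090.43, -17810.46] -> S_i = -3.38*8.52^i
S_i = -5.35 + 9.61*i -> [-5.35, 4.26, 13.87, 23.48, 33.09]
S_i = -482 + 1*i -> [-482, -481, -480, -479, -478]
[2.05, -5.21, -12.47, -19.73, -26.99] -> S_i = 2.05 + -7.26*i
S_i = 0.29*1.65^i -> [0.29, 0.48, 0.79, 1.3, 2.15]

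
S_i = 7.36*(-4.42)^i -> [7.36, -32.53, 143.79, -635.54, 2809.1]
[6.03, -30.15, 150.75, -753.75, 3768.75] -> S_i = 6.03*(-5.00)^i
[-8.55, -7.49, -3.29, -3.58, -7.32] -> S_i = Random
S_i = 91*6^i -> [91, 546, 3276, 19656, 117936]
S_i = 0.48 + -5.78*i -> [0.48, -5.3, -11.08, -16.86, -22.64]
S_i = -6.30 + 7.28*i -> [-6.3, 0.98, 8.26, 15.54, 22.82]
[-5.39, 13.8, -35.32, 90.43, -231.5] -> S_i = -5.39*(-2.56)^i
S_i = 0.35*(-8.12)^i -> [0.35, -2.84, 23.08, -187.39, 1521.57]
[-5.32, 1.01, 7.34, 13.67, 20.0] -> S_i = -5.32 + 6.33*i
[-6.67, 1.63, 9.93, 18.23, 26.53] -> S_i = -6.67 + 8.30*i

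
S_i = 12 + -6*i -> [12, 6, 0, -6, -12]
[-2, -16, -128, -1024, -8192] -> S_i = -2*8^i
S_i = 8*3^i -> [8, 24, 72, 216, 648]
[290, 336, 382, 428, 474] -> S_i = 290 + 46*i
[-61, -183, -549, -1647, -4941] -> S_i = -61*3^i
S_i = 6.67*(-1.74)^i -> [6.67, -11.61, 20.19, -35.14, 61.14]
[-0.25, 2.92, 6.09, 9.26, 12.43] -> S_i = -0.25 + 3.17*i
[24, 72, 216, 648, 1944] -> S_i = 24*3^i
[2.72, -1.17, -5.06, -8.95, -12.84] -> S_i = 2.72 + -3.89*i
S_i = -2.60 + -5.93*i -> [-2.6, -8.53, -14.46, -20.39, -26.32]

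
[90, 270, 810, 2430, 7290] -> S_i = 90*3^i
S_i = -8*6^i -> [-8, -48, -288, -1728, -10368]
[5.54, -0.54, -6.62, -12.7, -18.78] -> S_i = 5.54 + -6.08*i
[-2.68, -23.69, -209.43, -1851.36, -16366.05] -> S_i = -2.68*8.84^i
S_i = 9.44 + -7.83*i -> [9.44, 1.61, -6.22, -14.05, -21.88]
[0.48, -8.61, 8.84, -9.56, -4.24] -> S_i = Random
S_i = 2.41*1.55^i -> [2.41, 3.74, 5.79, 8.97, 13.91]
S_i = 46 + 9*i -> [46, 55, 64, 73, 82]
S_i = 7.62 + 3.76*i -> [7.62, 11.38, 15.14, 18.9, 22.66]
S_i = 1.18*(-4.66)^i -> [1.18, -5.5, 25.62, -119.41, 556.45]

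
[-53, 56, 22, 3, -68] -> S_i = Random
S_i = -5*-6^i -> [-5, 30, -180, 1080, -6480]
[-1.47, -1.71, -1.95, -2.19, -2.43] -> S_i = -1.47 + -0.24*i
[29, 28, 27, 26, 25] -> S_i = 29 + -1*i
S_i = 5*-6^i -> [5, -30, 180, -1080, 6480]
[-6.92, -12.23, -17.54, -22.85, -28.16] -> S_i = -6.92 + -5.31*i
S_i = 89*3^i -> [89, 267, 801, 2403, 7209]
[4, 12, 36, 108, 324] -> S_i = 4*3^i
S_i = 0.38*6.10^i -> [0.38, 2.32, 14.14, 86.25, 526.14]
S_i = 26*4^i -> [26, 104, 416, 1664, 6656]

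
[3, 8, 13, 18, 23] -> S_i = 3 + 5*i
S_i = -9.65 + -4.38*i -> [-9.65, -14.03, -18.41, -22.79, -27.17]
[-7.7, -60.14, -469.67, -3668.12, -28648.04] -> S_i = -7.70*7.81^i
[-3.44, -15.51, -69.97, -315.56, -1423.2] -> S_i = -3.44*4.51^i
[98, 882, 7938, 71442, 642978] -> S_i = 98*9^i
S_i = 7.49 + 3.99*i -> [7.49, 11.48, 15.47, 19.46, 23.45]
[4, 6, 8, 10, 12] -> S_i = 4 + 2*i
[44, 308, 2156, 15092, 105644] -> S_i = 44*7^i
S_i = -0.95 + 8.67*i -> [-0.95, 7.72, 16.39, 25.06, 33.73]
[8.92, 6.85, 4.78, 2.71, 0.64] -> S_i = 8.92 + -2.07*i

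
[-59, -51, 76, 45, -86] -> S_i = Random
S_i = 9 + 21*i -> [9, 30, 51, 72, 93]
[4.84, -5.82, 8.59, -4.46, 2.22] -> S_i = Random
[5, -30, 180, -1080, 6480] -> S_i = 5*-6^i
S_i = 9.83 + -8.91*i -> [9.83, 0.92, -7.99, -16.9, -25.81]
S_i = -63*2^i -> [-63, -126, -252, -504, -1008]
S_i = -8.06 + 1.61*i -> [-8.06, -6.45, -4.84, -3.23, -1.62]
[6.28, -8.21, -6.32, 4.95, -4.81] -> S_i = Random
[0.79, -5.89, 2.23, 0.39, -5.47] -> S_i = Random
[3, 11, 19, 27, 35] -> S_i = 3 + 8*i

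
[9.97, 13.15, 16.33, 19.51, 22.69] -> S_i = 9.97 + 3.18*i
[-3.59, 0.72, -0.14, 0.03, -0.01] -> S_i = -3.59*(-0.20)^i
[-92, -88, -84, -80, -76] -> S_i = -92 + 4*i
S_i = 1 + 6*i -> [1, 7, 13, 19, 25]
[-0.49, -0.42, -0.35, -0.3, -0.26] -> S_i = -0.49*0.85^i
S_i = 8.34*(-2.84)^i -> [8.34, -23.69, 67.27, -191.04, 542.55]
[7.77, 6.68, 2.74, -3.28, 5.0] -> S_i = Random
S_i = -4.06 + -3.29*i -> [-4.06, -7.35, -10.64, -13.93, -17.22]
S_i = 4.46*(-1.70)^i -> [4.46, -7.58, 12.89, -21.91, 37.25]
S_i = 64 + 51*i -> [64, 115, 166, 217, 268]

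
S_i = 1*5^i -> [1, 5, 25, 125, 625]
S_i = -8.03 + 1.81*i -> [-8.03, -6.22, -4.41, -2.6, -0.79]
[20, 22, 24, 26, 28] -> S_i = 20 + 2*i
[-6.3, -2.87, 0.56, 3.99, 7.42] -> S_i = -6.30 + 3.43*i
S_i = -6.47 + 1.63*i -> [-6.47, -4.84, -3.21, -1.58, 0.05]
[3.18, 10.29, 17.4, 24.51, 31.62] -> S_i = 3.18 + 7.11*i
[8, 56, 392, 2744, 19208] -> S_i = 8*7^i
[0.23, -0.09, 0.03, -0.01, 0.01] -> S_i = 0.23*(-0.39)^i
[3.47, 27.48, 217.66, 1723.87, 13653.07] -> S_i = 3.47*7.92^i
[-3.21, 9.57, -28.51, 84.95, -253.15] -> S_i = -3.21*(-2.98)^i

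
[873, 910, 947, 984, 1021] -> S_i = 873 + 37*i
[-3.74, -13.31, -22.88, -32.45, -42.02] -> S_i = -3.74 + -9.57*i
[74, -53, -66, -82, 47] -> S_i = Random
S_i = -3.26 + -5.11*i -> [-3.26, -8.37, -13.48, -18.59, -23.7]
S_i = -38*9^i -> [-38, -342, -3078, -27702, -249318]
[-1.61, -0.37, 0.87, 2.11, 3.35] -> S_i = -1.61 + 1.24*i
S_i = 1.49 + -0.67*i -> [1.49, 0.82, 0.15, -0.52, -1.19]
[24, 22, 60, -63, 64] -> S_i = Random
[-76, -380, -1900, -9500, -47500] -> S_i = -76*5^i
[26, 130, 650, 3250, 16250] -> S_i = 26*5^i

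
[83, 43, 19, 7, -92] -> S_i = Random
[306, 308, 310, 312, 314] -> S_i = 306 + 2*i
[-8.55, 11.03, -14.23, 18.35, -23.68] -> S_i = -8.55*(-1.29)^i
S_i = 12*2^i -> [12, 24, 48, 96, 192]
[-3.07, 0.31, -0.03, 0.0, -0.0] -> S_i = -3.07*(-0.10)^i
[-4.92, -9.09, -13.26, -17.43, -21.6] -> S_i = -4.92 + -4.17*i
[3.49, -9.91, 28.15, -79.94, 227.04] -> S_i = 3.49*(-2.84)^i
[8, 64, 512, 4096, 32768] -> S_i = 8*8^i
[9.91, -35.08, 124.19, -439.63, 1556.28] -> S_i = 9.91*(-3.54)^i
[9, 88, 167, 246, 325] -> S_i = 9 + 79*i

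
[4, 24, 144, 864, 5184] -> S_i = 4*6^i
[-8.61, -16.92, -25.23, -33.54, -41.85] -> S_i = -8.61 + -8.31*i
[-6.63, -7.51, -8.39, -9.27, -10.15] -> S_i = -6.63 + -0.88*i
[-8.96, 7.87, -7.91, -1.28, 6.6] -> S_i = Random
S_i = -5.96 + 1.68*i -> [-5.96, -4.28, -2.6, -0.92, 0.76]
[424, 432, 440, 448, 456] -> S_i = 424 + 8*i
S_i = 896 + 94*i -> [896, 990, 1084, 1178, 1272]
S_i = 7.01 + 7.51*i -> [7.01, 14.52, 22.03, 29.54, 37.05]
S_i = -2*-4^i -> [-2, 8, -32, 128, -512]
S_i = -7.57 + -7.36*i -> [-7.57, -14.93, -22.29, -29.65, -37.01]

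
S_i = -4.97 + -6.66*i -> [-4.97, -11.63, -18.29, -24.95, -31.61]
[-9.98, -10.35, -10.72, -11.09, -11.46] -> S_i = -9.98 + -0.37*i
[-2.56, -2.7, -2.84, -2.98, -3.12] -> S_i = -2.56 + -0.14*i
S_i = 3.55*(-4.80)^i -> [3.55, -17.04, 81.79, -392.6, 1884.49]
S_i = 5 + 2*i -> [5, 7, 9, 11, 13]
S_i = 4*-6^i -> [4, -24, 144, -864, 5184]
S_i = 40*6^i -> [40, 240, 1440, 8640, 51840]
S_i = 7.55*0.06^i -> [7.55, 0.45, 0.03, 0.0, 0.0]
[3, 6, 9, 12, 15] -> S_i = 3 + 3*i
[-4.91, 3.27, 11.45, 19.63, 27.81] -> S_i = -4.91 + 8.18*i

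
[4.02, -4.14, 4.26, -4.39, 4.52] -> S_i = 4.02*(-1.03)^i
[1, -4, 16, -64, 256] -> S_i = 1*-4^i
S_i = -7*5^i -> [-7, -35, -175, -875, -4375]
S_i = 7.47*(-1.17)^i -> [7.47, -8.74, 10.23, -11.96, 14.0]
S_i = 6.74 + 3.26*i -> [6.74, 10.0, 13.26, 16.52, 19.78]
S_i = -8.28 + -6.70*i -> [-8.28, -14.98, -21.68, -28.38, -35.08]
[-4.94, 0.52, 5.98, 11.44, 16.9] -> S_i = -4.94 + 5.46*i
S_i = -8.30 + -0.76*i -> [-8.3, -9.06, -9.82, -10.58, -11.34]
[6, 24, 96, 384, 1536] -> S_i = 6*4^i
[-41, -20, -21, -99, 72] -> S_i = Random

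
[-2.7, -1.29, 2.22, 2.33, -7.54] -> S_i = Random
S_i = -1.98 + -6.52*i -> [-1.98, -8.5, -15.02, -21.54, -28.06]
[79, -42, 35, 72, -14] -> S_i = Random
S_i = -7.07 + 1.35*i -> [-7.07, -5.72, -4.37, -3.02, -1.67]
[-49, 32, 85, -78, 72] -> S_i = Random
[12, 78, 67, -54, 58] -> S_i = Random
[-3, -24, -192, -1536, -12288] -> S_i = -3*8^i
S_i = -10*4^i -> [-10, -40, -160, -640, -2560]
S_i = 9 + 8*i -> [9, 17, 25, 33, 41]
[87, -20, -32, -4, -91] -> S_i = Random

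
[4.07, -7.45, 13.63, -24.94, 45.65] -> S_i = 4.07*(-1.83)^i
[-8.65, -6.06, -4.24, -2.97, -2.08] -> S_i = -8.65*0.70^i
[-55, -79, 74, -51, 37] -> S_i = Random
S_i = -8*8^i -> [-8, -64, -512, -4096, -32768]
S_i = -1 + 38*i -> [-1, 37, 75, 113, 151]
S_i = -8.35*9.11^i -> [-8.35, -76.07, -692.98, -6313.08, -57512.2]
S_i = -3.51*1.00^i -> [-3.51, -3.51, -3.51, -3.51, -3.51]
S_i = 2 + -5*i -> [2, -3, -8, -13, -18]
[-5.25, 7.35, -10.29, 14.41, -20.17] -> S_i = -5.25*(-1.40)^i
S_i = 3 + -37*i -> [3, -34, -71, -108, -145]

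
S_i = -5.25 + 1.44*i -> [-5.25, -3.81, -2.37, -0.93, 0.51]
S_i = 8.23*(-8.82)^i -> [8.23, -72.59, 640.23, -5646.84, 49805.14]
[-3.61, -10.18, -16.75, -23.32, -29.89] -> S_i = -3.61 + -6.57*i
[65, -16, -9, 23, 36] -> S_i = Random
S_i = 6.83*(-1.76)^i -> [6.83, -12.02, 21.16, -37.24, 65.53]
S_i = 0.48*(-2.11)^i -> [0.48, -1.01, 2.14, -4.51, 9.51]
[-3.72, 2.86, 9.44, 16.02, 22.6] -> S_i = -3.72 + 6.58*i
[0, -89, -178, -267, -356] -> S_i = 0 + -89*i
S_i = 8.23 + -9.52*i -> [8.23, -1.29, -10.81, -20.33, -29.85]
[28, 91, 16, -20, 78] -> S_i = Random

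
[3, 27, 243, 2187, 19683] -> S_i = 3*9^i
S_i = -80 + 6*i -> [-80, -74, -68, -62, -56]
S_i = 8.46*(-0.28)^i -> [8.46, -2.37, 0.66, -0.19, 0.05]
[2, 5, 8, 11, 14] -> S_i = 2 + 3*i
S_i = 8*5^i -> [8, 40, 200, 1000, 5000]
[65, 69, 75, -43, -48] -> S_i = Random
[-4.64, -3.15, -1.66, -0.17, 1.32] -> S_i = -4.64 + 1.49*i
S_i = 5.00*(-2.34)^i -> [5.0, -11.7, 27.38, -64.06, 149.91]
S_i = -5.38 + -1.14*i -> [-5.38, -6.52, -7.66, -8.8, -9.94]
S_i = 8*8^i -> [8, 64, 512, 4096, 32768]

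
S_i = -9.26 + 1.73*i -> [-9.26, -7.53, -5.8, -4.07, -2.34]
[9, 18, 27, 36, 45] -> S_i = 9 + 9*i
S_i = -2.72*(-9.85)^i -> [-2.72, 26.79, -263.9, 2599.43, -25604.35]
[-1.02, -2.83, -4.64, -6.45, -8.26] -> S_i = -1.02 + -1.81*i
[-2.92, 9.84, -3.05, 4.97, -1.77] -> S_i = Random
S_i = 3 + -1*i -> [3, 2, 1, 0, -1]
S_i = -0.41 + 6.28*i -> [-0.41, 5.87, 12.15, 18.43, 24.71]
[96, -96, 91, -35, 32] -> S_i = Random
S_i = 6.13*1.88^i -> [6.13, 11.52, 21.67, 40.73, 76.58]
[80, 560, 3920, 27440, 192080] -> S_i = 80*7^i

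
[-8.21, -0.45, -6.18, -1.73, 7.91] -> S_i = Random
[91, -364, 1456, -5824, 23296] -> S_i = 91*-4^i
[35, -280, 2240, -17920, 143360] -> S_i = 35*-8^i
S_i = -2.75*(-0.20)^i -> [-2.75, 0.55, -0.11, 0.02, -0.0]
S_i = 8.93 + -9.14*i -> [8.93, -0.21, -9.35, -18.49, -27.63]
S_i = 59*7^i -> [59, 413, 2891, 20237, 141659]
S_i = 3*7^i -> [3, 21, 147, 1029, 7203]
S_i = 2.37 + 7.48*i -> [2.37, 9.85, 17.33, 24.81, 32.29]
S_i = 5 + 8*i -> [5, 13, 21, 29, 37]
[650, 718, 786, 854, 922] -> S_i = 650 + 68*i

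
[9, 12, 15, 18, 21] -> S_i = 9 + 3*i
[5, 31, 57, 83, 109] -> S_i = 5 + 26*i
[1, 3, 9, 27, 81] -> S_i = 1*3^i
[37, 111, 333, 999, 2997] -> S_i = 37*3^i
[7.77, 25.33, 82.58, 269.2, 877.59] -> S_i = 7.77*3.26^i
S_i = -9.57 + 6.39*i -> [-9.57, -3.18, 3.21, 9.6, 15.99]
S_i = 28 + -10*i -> [28, 18, 8, -2, -12]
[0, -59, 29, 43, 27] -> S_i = Random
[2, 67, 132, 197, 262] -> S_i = 2 + 65*i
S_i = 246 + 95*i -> [246, 341, 436, 531, 626]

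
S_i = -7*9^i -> [-7, -63, -567, -5103, -45927]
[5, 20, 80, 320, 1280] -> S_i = 5*4^i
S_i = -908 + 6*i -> [-908, -902, -896, -890, -884]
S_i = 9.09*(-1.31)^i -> [9.09, -11.91, 15.6, -20.44, 26.77]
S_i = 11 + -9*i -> [11, 2, -7, -16, -25]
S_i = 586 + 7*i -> [586, 593, 600, 607, 614]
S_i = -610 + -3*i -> [-610, -613, -616, -619, -622]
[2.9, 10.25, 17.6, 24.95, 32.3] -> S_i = 2.90 + 7.35*i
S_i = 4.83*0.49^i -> [4.83, 2.37, 1.16, 0.57, 0.28]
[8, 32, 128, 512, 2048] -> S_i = 8*4^i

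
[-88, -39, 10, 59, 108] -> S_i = -88 + 49*i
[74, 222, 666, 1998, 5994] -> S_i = 74*3^i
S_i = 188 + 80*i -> [188, 268, 348, 428, 508]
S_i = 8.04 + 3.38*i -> [8.04, 11.42, 14.8, 18.18, 21.56]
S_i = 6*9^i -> [6, 54, 486, 4374, 39366]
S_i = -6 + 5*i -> [-6, -1, 4, 9, 14]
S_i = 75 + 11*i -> [75, 86, 97, 108, 119]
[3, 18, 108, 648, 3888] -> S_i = 3*6^i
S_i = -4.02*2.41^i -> [-4.02, -9.69, -23.35, -56.27, -135.61]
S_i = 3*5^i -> [3, 15, 75, 375, 1875]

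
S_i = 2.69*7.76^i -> [2.69, 20.87, 161.99, 1257.01, 9754.37]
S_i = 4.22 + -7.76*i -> [4.22, -3.54, -11.3, -19.06, -26.82]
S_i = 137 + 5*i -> [137, 142, 147, 152, 157]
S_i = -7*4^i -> [-7, -28, -112, -448, -1792]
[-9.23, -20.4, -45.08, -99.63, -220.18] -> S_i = -9.23*2.21^i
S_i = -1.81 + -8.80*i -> [-1.81, -10.61, -19.41, -28.21, -37.01]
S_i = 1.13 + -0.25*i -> [1.13, 0.88, 0.63, 0.38, 0.13]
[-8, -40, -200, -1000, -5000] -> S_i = -8*5^i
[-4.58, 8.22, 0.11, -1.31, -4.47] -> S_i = Random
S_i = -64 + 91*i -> [-64, 27, 118, 209, 300]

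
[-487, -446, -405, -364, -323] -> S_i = -487 + 41*i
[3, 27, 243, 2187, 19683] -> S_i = 3*9^i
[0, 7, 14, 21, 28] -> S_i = 0 + 7*i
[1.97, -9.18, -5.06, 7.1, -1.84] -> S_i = Random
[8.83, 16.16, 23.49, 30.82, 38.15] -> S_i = 8.83 + 7.33*i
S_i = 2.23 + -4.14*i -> [2.23, -1.91, -6.05, -10.19, -14.33]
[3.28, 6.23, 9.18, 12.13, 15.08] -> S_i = 3.28 + 2.95*i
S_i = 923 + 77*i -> [923, 1000, 1077, 1154, 1231]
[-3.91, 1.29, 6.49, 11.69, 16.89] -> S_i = -3.91 + 5.20*i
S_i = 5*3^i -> [5, 15, 45, 135, 405]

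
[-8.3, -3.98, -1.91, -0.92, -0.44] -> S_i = -8.30*0.48^i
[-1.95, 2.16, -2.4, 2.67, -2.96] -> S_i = -1.95*(-1.11)^i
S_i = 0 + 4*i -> [0, 4, 8, 12, 16]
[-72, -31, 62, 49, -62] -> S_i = Random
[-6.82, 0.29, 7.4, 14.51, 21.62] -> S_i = -6.82 + 7.11*i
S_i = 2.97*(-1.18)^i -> [2.97, -3.5, 4.14, -4.88, 5.76]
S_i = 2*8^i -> [2, 16, 128, 1024, 8192]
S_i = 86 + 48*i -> [86, 134, 182, 230, 278]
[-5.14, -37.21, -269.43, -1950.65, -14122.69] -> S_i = -5.14*7.24^i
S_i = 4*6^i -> [4, 24, 144, 864, 5184]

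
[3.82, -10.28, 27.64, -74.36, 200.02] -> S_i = 3.82*(-2.69)^i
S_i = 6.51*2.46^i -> [6.51, 16.01, 39.4, 96.91, 238.41]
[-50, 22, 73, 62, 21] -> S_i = Random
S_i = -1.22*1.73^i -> [-1.22, -2.11, -3.65, -6.32, -10.93]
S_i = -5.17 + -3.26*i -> [-5.17, -8.43, -11.69, -14.95, -18.21]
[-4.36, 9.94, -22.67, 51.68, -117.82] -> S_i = -4.36*(-2.28)^i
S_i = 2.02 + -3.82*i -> [2.02, -1.8, -5.62, -9.44, -13.26]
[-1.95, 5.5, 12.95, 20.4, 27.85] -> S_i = -1.95 + 7.45*i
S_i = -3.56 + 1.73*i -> [-3.56, -1.83, -0.1, 1.63, 3.36]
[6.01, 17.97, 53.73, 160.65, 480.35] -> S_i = 6.01*2.99^i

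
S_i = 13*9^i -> [13, 117, 1053, 9477, 85293]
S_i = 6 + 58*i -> [6, 64, 122, 180, 238]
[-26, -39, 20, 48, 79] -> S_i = Random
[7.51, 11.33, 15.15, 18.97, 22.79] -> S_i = 7.51 + 3.82*i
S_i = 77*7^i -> [77, 539, 3773, 26411, 184877]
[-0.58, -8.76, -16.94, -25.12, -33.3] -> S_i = -0.58 + -8.18*i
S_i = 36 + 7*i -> [36, 43, 50, 57, 64]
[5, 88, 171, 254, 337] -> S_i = 5 + 83*i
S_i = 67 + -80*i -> [67, -13, -93, -173, -253]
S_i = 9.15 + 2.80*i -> [9.15, 11.95, 14.75, 17.55, 20.35]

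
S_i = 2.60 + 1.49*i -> [2.6, 4.09, 5.58, 7.07, 8.56]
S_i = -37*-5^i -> [-37, 185, -925, 4625, -23125]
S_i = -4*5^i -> [-4, -20, -100, -500, -2500]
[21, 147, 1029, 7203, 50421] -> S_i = 21*7^i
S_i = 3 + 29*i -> [3, 32, 61, 90, 119]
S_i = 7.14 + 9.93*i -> [7.14, 17.07, 27.0, 36.93, 46.86]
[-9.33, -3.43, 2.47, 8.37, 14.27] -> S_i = -9.33 + 5.90*i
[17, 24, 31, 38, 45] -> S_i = 17 + 7*i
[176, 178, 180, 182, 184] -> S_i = 176 + 2*i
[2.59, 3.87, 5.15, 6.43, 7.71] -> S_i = 2.59 + 1.28*i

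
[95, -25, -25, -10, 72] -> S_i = Random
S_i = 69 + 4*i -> [69, 73, 77, 81, 85]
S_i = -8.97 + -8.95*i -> [-8.97, -17.92, -26.87, -35.82, -44.77]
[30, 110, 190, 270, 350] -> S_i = 30 + 80*i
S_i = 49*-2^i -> [49, -98, 196, -392, 784]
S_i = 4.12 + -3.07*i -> [4.12, 1.05, -2.02, -5.09, -8.16]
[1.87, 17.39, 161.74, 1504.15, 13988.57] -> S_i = 1.87*9.30^i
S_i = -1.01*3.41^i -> [-1.01, -3.44, -11.74, -40.05, -136.56]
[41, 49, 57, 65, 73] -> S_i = 41 + 8*i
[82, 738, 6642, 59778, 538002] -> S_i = 82*9^i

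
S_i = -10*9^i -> [-10, -90, -810, -7290, -65610]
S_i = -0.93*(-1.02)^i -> [-0.93, 0.95, -0.97, 0.99, -1.01]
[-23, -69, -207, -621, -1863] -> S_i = -23*3^i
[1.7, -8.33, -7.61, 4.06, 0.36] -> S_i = Random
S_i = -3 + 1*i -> [-3, -2, -1, 0, 1]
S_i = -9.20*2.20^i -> [-9.2, -20.24, -44.53, -97.96, -215.52]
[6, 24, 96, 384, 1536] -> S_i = 6*4^i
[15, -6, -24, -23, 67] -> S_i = Random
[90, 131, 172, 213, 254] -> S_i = 90 + 41*i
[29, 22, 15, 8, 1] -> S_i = 29 + -7*i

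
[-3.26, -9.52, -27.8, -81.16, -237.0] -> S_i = -3.26*2.92^i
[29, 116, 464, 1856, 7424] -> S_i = 29*4^i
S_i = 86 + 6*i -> [86, 92, 98, 104, 110]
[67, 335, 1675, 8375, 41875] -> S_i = 67*5^i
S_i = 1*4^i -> [1, 4, 16, 64, 256]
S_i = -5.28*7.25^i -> [-5.28, -38.28, -277.53, -2012.09, -14587.67]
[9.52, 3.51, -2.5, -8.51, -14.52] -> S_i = 9.52 + -6.01*i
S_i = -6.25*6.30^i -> [-6.25, -39.38, -248.06, -1562.79, -9845.6]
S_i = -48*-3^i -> [-48, 144, -432, 1296, -3888]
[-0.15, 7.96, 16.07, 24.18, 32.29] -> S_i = -0.15 + 8.11*i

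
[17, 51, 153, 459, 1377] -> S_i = 17*3^i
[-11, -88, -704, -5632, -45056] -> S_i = -11*8^i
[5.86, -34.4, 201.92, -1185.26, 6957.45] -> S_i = 5.86*(-5.87)^i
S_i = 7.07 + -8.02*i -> [7.07, -0.95, -8.97, -16.99, -25.01]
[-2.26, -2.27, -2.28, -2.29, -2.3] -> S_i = -2.26 + -0.01*i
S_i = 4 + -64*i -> [4, -60, -124, -188, -252]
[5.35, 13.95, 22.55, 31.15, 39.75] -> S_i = 5.35 + 8.60*i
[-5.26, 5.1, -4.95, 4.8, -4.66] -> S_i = -5.26*(-0.97)^i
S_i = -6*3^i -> [-6, -18, -54, -162, -486]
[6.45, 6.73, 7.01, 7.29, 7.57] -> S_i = 6.45 + 0.28*i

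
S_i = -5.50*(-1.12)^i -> [-5.5, 6.16, -6.9, 7.73, -8.65]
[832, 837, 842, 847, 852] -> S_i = 832 + 5*i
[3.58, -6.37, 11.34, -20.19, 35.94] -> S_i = 3.58*(-1.78)^i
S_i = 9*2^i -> [9, 18, 36, 72, 144]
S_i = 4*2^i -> [4, 8, 16, 32, 64]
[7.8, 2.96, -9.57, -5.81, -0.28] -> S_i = Random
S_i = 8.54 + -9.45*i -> [8.54, -0.91, -10.36, -19.81, -29.26]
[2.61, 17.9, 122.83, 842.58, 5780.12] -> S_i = 2.61*6.86^i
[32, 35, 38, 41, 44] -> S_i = 32 + 3*i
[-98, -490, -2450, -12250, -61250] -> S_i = -98*5^i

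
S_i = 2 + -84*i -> [2, -82, -166, -250, -334]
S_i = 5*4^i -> [5, 20, 80, 320, 1280]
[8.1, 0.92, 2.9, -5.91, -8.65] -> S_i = Random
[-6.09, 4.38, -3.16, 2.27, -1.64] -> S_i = -6.09*(-0.72)^i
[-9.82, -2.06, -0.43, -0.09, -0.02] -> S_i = -9.82*0.21^i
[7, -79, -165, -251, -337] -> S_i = 7 + -86*i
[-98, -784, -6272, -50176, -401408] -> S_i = -98*8^i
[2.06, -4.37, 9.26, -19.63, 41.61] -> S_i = 2.06*(-2.12)^i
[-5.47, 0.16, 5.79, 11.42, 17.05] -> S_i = -5.47 + 5.63*i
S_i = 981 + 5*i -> [981, 986, 991, 996, 1001]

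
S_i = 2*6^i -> [2, 12, 72, 432, 2592]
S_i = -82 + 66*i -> [-82, -16, 50, 116, 182]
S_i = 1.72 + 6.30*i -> [1.72, 8.02, 14.32, 20.62, 26.92]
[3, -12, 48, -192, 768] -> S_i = 3*-4^i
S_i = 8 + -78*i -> [8, -70, -148, -226, -304]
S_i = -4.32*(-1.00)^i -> [-4.32, 4.32, -4.32, 4.32, -4.32]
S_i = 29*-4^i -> [29, -116, 464, -1856, 7424]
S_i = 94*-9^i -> [94, -846, 7614, -68526, 616734]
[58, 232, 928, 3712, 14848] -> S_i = 58*4^i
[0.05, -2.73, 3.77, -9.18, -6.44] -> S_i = Random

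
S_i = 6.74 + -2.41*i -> [6.74, 4.33, 1.92, -0.49, -2.9]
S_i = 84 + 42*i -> [84, 126, 168, 210, 252]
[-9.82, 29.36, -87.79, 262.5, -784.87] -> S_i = -9.82*(-2.99)^i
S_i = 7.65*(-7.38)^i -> [7.65, -56.46, 416.65, -3074.9, 22692.74]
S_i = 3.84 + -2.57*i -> [3.84, 1.27, -1.3, -3.87, -6.44]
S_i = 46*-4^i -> [46, -184, 736, -2944, 11776]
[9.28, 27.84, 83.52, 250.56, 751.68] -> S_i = 9.28*3.00^i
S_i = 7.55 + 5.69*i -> [7.55, 13.24, 18.93, 24.62, 30.31]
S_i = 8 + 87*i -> [8, 95, 182, 269, 356]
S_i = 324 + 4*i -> [324, 328, 332, 336, 340]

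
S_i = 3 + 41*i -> [3, 44, 85, 126, 167]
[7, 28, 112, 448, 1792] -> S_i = 7*4^i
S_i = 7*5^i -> [7, 35, 175, 875, 4375]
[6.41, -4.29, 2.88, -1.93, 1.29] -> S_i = 6.41*(-0.67)^i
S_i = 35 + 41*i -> [35, 76, 117, 158, 199]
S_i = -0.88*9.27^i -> [-0.88, -8.16, -75.62, -701.01, -6498.33]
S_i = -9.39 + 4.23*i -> [-9.39, -5.16, -0.93, 3.3, 7.53]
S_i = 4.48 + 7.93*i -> [4.48, 12.41, 20.34, 28.27, 36.2]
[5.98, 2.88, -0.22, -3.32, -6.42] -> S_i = 5.98 + -3.10*i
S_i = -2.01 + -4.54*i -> [-2.01, -6.55, -11.09, -15.63, -20.17]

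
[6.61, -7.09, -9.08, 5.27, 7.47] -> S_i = Random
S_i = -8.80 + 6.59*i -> [-8.8, -2.21, 4.38, 10.97, 17.56]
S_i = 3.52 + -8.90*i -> [3.52, -5.38, -14.28, -23.18, -32.08]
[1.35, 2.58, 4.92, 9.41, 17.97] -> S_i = 1.35*1.91^i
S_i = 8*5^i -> [8, 40, 200, 1000, 5000]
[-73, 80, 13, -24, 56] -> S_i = Random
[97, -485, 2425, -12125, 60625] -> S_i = 97*-5^i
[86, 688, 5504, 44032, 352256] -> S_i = 86*8^i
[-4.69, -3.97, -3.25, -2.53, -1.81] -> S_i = -4.69 + 0.72*i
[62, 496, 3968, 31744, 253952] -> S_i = 62*8^i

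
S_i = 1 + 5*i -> [1, 6, 11, 16, 21]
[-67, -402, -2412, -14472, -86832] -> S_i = -67*6^i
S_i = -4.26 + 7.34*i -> [-4.26, 3.08, 10.42, 17.76, 25.1]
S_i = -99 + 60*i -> [-99, -39, 21, 81, 141]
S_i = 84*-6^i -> [84, -504, 3024, -18144, 108864]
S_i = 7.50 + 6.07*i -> [7.5, 13.57, 19.64, 25.71, 31.78]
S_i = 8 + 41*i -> [8, 49, 90, 131, 172]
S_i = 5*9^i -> [5, 45, 405, 3645, 32805]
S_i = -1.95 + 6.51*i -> [-1.95, 4.56, 11.07, 17.58, 24.09]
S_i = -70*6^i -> [-70, -420, -2520, -15120, -90720]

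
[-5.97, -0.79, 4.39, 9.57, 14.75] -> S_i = -5.97 + 5.18*i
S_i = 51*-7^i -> [51, -357, 2499, -17493, 122451]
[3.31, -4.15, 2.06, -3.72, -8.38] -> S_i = Random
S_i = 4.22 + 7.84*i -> [4.22, 12.06, 19.9, 27.74, 35.58]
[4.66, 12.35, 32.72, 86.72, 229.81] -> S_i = 4.66*2.65^i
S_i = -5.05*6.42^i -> [-5.05, -32.42, -208.14, -1336.28, -8578.9]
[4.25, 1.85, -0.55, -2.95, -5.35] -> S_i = 4.25 + -2.40*i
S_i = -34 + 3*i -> [-34, -31, -28, -25, -22]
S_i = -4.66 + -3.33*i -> [-4.66, -7.99, -11.32, -14.65, -17.98]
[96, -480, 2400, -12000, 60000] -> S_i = 96*-5^i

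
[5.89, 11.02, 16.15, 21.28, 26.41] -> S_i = 5.89 + 5.13*i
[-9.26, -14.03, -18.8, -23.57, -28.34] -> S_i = -9.26 + -4.77*i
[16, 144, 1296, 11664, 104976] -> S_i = 16*9^i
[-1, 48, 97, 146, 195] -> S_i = -1 + 49*i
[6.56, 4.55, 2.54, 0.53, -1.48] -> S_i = 6.56 + -2.01*i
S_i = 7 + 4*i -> [7, 11, 15, 19, 23]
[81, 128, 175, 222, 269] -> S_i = 81 + 47*i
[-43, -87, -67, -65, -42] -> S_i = Random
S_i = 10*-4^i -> [10, -40, 160, -640, 2560]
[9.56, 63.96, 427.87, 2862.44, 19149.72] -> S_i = 9.56*6.69^i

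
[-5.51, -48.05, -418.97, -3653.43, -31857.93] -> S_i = -5.51*8.72^i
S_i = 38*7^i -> [38, 266, 1862, 13034, 91238]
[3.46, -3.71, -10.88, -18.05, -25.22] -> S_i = 3.46 + -7.17*i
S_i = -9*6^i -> [-9, -54, -324, -1944, -11664]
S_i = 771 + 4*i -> [771, 775, 779, 783, 787]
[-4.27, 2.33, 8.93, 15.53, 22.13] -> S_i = -4.27 + 6.60*i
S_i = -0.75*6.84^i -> [-0.75, -5.13, -35.09, -240.01, -1641.67]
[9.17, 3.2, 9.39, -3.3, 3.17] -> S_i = Random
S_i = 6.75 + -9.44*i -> [6.75, -2.69, -12.13, -21.57, -31.01]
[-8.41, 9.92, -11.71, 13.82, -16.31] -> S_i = -8.41*(-1.18)^i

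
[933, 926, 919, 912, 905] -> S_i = 933 + -7*i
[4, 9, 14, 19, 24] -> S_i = 4 + 5*i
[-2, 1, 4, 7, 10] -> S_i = -2 + 3*i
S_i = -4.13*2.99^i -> [-4.13, -12.35, -36.92, -110.4, -330.09]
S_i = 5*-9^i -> [5, -45, 405, -3645, 32805]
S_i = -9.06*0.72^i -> [-9.06, -6.52, -4.7, -3.38, -2.43]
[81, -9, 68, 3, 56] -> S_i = Random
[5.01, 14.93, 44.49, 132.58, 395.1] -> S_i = 5.01*2.98^i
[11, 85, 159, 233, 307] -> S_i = 11 + 74*i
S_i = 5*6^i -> [5, 30, 180, 1080, 6480]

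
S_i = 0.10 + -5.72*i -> [0.1, -5.62, -11.34, -17.06, -22.78]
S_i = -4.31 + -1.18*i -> [-4.31, -5.49, -6.67, -7.85, -9.03]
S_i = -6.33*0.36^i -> [-6.33, -2.28, -0.82, -0.3, -0.11]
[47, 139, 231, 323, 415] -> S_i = 47 + 92*i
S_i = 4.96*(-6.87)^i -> [4.96, -34.08, 234.1, -1608.24, 11048.63]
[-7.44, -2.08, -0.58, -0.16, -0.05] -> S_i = -7.44*0.28^i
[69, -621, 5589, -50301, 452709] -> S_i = 69*-9^i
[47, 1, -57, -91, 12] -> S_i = Random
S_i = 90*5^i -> [90, 450, 2250, 11250, 56250]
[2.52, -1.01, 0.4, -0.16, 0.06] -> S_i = 2.52*(-0.40)^i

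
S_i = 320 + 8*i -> [320, 328, 336, 344, 352]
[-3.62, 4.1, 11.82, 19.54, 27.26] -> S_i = -3.62 + 7.72*i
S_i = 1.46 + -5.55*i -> [1.46, -4.09, -9.64, -15.19, -20.74]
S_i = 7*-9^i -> [7, -63, 567, -5103, 45927]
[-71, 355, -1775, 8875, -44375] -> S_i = -71*-5^i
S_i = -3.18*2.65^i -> [-3.18, -8.43, -22.33, -59.18, -156.82]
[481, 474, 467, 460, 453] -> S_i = 481 + -7*i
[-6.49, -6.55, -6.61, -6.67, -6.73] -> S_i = -6.49 + -0.06*i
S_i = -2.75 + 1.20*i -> [-2.75, -1.55, -0.35, 0.85, 2.05]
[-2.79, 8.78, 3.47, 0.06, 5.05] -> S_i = Random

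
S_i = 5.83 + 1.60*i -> [5.83, 7.43, 9.03, 10.63, 12.23]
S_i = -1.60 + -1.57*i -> [-1.6, -3.17, -4.74, -6.31, -7.88]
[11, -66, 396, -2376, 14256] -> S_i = 11*-6^i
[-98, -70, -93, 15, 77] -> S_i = Random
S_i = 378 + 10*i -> [378, 388, 398, 408, 418]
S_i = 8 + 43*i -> [8, 51, 94, 137, 180]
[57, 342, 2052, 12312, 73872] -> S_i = 57*6^i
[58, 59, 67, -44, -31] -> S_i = Random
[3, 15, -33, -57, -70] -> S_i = Random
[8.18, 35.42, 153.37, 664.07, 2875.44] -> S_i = 8.18*4.33^i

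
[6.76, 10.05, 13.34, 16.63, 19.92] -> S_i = 6.76 + 3.29*i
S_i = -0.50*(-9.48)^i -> [-0.5, 4.74, -44.94, 425.99, -4038.34]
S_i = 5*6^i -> [5, 30, 180, 1080, 6480]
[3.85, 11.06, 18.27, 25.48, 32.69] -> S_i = 3.85 + 7.21*i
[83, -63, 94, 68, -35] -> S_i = Random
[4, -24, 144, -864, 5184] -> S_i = 4*-6^i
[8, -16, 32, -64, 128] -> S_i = 8*-2^i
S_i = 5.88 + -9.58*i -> [5.88, -3.7, -13.28, -22.86, -32.44]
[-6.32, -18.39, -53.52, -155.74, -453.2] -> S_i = -6.32*2.91^i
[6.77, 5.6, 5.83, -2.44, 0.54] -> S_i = Random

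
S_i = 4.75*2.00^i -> [4.75, 9.5, 19.0, 38.0, 76.0]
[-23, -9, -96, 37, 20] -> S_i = Random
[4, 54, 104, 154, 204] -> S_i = 4 + 50*i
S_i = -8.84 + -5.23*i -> [-8.84, -14.07, -19.3, -24.53, -29.76]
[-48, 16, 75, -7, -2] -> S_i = Random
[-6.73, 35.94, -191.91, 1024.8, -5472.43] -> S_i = -6.73*(-5.34)^i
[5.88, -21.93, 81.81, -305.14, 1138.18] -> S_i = 5.88*(-3.73)^i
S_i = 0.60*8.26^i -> [0.6, 4.96, 40.94, 338.14, 2793.0]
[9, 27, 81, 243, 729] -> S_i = 9*3^i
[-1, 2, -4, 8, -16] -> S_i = -1*-2^i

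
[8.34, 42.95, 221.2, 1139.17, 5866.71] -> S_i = 8.34*5.15^i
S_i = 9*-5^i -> [9, -45, 225, -1125, 5625]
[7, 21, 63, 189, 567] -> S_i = 7*3^i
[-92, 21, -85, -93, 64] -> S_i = Random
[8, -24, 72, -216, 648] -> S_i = 8*-3^i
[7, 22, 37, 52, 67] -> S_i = 7 + 15*i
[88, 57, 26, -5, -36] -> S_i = 88 + -31*i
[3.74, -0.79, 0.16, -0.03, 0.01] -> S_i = 3.74*(-0.21)^i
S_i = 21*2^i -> [21, 42, 84, 168, 336]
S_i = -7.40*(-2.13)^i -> [-7.4, 15.76, -33.57, 71.51, -152.32]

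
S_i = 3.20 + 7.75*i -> [3.2, 10.95, 18.7, 26.45, 34.2]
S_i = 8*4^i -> [8, 32, 128, 512, 2048]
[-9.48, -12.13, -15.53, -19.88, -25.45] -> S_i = -9.48*1.28^i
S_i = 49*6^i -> [49, 294, 1764, 10584, 63504]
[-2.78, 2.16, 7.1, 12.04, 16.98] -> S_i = -2.78 + 4.94*i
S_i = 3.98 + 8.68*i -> [3.98, 12.66, 21.34, 30.02, 38.7]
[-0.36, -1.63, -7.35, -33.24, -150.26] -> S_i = -0.36*4.52^i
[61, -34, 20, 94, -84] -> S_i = Random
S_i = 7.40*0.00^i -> [7.4, 0.0, 0.0, 0.0, 0.0]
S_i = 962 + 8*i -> [962, 970, 978, 986, 994]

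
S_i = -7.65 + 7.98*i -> [-7.65, 0.33, 8.31, 16.29, 24.27]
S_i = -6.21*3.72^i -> [-6.21, -23.1, -85.94, -319.68, -1189.22]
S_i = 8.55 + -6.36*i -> [8.55, 2.19, -4.17, -10.53, -16.89]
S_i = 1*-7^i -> [1, -7, 49, -343, 2401]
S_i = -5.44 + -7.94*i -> [-5.44, -13.38, -21.32, -29.26, -37.2]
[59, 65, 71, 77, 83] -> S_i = 59 + 6*i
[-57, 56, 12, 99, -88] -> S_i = Random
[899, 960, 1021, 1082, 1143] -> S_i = 899 + 61*i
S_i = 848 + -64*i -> [848, 784, 720, 656, 592]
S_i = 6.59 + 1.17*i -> [6.59, 7.76, 8.93, 10.1, 11.27]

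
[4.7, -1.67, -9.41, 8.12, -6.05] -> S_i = Random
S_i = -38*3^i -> [-38, -114, -342, -1026, -3078]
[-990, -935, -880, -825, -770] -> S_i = -990 + 55*i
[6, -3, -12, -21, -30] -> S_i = 6 + -9*i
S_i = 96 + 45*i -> [96, 141, 186, 231, 276]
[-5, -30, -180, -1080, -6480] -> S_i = -5*6^i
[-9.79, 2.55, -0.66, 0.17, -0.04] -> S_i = -9.79*(-0.26)^i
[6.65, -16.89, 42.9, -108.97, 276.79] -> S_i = 6.65*(-2.54)^i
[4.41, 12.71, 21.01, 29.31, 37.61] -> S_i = 4.41 + 8.30*i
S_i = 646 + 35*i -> [646, 681, 716, 751, 786]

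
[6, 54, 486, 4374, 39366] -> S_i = 6*9^i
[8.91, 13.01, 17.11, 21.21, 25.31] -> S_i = 8.91 + 4.10*i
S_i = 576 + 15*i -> [576, 591, 606, 621, 636]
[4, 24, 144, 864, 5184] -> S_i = 4*6^i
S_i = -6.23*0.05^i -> [-6.23, -0.31, -0.02, -0.0, -0.0]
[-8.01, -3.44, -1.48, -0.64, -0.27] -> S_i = -8.01*0.43^i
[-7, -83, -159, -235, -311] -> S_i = -7 + -76*i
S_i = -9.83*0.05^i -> [-9.83, -0.49, -0.02, -0.0, -0.0]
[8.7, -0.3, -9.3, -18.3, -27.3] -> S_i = 8.70 + -9.00*i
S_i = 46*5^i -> [46, 230, 1150, 5750, 28750]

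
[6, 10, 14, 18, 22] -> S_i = 6 + 4*i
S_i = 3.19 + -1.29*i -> [3.19, 1.9, 0.61, -0.68, -1.97]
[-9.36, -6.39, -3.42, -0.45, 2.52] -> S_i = -9.36 + 2.97*i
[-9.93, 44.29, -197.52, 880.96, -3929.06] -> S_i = -9.93*(-4.46)^i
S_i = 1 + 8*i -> [1, 9, 17, 25, 33]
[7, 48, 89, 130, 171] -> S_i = 7 + 41*i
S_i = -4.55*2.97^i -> [-4.55, -13.51, -40.14, -119.2, -354.03]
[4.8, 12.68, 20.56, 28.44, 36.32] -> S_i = 4.80 + 7.88*i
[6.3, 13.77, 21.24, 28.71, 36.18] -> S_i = 6.30 + 7.47*i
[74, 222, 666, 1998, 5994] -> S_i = 74*3^i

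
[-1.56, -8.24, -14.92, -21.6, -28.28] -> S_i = -1.56 + -6.68*i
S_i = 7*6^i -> [7, 42, 252, 1512, 9072]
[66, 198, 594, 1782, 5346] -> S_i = 66*3^i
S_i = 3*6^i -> [3, 18, 108, 648, 3888]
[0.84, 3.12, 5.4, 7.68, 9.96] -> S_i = 0.84 + 2.28*i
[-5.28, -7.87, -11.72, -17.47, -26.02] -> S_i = -5.28*1.49^i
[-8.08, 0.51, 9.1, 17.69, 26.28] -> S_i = -8.08 + 8.59*i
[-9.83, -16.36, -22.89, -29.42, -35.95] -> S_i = -9.83 + -6.53*i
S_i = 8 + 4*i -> [8, 12, 16, 20, 24]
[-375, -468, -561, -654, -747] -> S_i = -375 + -93*i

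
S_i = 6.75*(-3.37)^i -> [6.75, -22.75, 76.66, -258.34, 870.61]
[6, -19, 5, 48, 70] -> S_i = Random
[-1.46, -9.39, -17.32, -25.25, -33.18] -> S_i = -1.46 + -7.93*i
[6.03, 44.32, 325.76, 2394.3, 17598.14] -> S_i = 6.03*7.35^i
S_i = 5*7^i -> [5, 35, 245, 1715, 12005]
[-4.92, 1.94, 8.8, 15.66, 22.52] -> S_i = -4.92 + 6.86*i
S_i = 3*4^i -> [3, 12, 48, 192, 768]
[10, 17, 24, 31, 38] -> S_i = 10 + 7*i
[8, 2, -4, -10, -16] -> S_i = 8 + -6*i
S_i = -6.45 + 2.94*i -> [-6.45, -3.51, -0.57, 2.37, 5.31]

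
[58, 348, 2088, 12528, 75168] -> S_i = 58*6^i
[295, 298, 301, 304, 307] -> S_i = 295 + 3*i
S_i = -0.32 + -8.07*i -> [-0.32, -8.39, -16.46, -24.53, -32.6]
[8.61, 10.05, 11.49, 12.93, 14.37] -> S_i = 8.61 + 1.44*i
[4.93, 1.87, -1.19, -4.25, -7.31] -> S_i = 4.93 + -3.06*i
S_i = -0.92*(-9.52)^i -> [-0.92, 8.76, -83.38, 793.78, -7556.76]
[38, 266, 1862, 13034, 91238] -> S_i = 38*7^i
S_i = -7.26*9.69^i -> [-7.26, -70.35, -681.69, -6605.53, -64007.63]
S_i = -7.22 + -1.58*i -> [-7.22, -8.8, -10.38, -11.96, -13.54]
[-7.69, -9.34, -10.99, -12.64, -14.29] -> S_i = -7.69 + -1.65*i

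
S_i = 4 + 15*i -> [4, 19, 34, 49, 64]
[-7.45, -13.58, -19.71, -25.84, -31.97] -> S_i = -7.45 + -6.13*i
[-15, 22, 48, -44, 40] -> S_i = Random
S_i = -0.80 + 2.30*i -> [-0.8, 1.5, 3.8, 6.1, 8.4]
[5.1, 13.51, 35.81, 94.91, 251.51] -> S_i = 5.10*2.65^i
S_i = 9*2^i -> [9, 18, 36, 72, 144]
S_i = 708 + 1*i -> [708, 709, 710, 711, 712]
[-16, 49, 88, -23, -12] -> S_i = Random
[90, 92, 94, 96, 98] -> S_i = 90 + 2*i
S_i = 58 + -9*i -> [58, 49, 40, 31, 22]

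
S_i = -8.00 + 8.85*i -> [-8.0, 0.85, 9.7, 18.55, 27.4]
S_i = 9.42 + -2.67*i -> [9.42, 6.75, 4.08, 1.41, -1.26]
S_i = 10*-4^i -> [10, -40, 160, -640, 2560]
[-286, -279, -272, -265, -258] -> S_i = -286 + 7*i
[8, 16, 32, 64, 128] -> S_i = 8*2^i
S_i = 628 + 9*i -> [628, 637, 646, 655, 664]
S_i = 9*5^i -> [9, 45, 225, 1125, 5625]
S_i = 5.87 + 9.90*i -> [5.87, 15.77, 25.67, 35.57, 45.47]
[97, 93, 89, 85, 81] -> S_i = 97 + -4*i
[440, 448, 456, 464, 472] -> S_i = 440 + 8*i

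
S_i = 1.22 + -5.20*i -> [1.22, -3.98, -9.18, -14.38, -19.58]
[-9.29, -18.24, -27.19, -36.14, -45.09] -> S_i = -9.29 + -8.95*i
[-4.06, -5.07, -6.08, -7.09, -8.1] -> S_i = -4.06 + -1.01*i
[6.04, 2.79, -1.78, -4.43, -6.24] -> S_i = Random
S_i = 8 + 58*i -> [8, 66, 124, 182, 240]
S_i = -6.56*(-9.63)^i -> [-6.56, 63.17, -608.35, 5858.45, -56416.87]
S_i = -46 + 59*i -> [-46, 13, 72, 131, 190]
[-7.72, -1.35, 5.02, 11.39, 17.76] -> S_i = -7.72 + 6.37*i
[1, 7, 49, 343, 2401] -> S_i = 1*7^i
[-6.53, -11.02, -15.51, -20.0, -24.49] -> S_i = -6.53 + -4.49*i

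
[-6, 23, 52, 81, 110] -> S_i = -6 + 29*i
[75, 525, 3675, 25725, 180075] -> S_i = 75*7^i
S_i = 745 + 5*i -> [745, 750, 755, 760, 765]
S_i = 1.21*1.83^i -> [1.21, 2.21, 4.05, 7.42, 13.57]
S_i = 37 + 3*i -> [37, 40, 43, 46, 49]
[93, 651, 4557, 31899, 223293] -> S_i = 93*7^i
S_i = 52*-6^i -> [52, -312, 1872, -11232, 67392]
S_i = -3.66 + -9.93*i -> [-3.66, -13.59, -23.52, -33.45, -43.38]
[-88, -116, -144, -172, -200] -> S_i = -88 + -28*i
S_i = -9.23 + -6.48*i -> [-9.23, -15.71, -22.19, -28.67, -35.15]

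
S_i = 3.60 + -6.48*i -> [3.6, -2.88, -9.36, -15.84, -22.32]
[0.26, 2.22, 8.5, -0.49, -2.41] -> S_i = Random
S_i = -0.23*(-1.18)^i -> [-0.23, 0.27, -0.32, 0.38, -0.45]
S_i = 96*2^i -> [96, 192, 384, 768, 1536]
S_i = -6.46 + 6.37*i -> [-6.46, -0.09, 6.28, 12.65, 19.02]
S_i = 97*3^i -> [97, 291, 873, 2619, 7857]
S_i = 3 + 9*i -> [3, 12, 21, 30, 39]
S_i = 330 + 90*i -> [330, 420, 510, 600, 690]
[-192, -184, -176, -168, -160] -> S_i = -192 + 8*i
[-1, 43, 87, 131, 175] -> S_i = -1 + 44*i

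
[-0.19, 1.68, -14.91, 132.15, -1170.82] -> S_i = -0.19*(-8.86)^i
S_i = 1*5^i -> [1, 5, 25, 125, 625]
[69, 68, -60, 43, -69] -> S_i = Random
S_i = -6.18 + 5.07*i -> [-6.18, -1.11, 3.96, 9.03, 14.1]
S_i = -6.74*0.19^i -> [-6.74, -1.28, -0.24, -0.05, -0.01]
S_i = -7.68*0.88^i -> [-7.68, -6.76, -5.95, -5.23, -4.61]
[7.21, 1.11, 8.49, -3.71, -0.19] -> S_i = Random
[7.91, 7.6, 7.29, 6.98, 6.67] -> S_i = 7.91 + -0.31*i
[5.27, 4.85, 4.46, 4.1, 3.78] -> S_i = 5.27*0.92^i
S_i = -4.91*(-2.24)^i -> [-4.91, 11.0, -24.64, 55.19, -123.62]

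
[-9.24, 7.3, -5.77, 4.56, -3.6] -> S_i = -9.24*(-0.79)^i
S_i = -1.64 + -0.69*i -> [-1.64, -2.33, -3.02, -3.71, -4.4]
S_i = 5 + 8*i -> [5, 13, 21, 29, 37]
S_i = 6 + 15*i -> [6, 21, 36, 51, 66]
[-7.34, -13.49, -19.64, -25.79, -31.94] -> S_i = -7.34 + -6.15*i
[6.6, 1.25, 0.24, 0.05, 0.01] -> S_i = 6.60*0.19^i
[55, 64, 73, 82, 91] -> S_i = 55 + 9*i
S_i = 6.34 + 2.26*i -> [6.34, 8.6, 10.86, 13.12, 15.38]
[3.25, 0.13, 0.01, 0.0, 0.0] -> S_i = 3.25*0.04^i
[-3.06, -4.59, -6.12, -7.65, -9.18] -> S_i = -3.06 + -1.53*i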